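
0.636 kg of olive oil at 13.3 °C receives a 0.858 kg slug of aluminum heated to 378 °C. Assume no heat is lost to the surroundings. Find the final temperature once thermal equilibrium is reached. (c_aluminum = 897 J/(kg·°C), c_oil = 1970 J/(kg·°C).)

T_f ≈ 152.1 °C

Net heat exchanged in the isolated system is zero:
0.858·897·(T − 378) + 0.636·1970·(T − 13.3) = 0
(769.63 + 1252.9) T = 769.63·378 + 1252.9·13.3
T = 307582 / 2022.5 = 152 °C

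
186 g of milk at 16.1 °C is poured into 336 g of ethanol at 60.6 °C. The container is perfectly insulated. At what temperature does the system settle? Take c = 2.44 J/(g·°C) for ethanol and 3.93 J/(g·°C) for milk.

T_f ≈ 39.6 °C

Taking heat into each body as positive, Σ m c ΔT = 0:
336×2.44×(T − 60.6) + 186×3.93×(T − 16.1) = 0
819.84(T − 60.6) + 730.98(T − 16.1) = 0
(819.84 + 730.98) T = 819.84×60.6 + 730.98×16.1
T ≈ 39.62 °C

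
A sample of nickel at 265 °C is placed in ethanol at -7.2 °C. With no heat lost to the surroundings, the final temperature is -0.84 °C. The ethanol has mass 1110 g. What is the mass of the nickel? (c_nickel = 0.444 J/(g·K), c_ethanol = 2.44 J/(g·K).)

m ≈ 146 g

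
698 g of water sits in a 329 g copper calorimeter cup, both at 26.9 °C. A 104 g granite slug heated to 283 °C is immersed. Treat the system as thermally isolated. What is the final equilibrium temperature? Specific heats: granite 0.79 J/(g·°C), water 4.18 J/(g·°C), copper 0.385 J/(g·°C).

T_f ≈ 33.6 °C

Net heat exchanged in the isolated system is zero:
104*0.79*(T − 283) + 698*4.18*(T − 26.9) + 329*0.385*(T − 26.9) = 0
3126.5 T = 105143
T = 105143 / 3126.5 = 33.6 °C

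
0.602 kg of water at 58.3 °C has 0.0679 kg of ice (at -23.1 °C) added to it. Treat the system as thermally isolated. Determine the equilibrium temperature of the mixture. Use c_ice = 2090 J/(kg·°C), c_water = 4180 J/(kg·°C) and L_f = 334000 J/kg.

Net heat exchanged in the isolated system is zero:
warm ice to 0 °C: 0.0679·2090·(0 − (-23.1)) = 3278.1; latent heat to melt: 0.0679·334000 = 22679; warm the meltwater: 283.82 T; water cools: 0.602·4180·(T − 58.3) = 2516.4(T − 58.3)
2800.2 T = 146704 − 25957 = 120747
T ≈ 43.12 °C. Since T > 0 °C, the all-ice-melts assumption holds.

T_f ≈ 43.1 °C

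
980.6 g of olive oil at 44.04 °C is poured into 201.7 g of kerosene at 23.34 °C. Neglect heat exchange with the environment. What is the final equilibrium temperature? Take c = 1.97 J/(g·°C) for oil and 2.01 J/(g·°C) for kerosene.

T_f ≈ 40.4 °C

T_f is the heat-capacity-weighted average of the initial temperatures:
T_f = (1931.8*44.04 + 405.42*23.34) / (1931.8 + 405.42)
    = 94538 / 2337.2 ≈ 40.45 °C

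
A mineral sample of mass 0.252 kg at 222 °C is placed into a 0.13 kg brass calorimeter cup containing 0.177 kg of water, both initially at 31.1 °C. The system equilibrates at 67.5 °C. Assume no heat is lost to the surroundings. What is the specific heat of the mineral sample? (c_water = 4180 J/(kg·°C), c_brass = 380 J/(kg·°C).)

Let T be the final temperature. ΣQ_i = 0:
0.252×c×(67.5 − 222) + 0.177×4180×(67.5 − 31.1) + 0.13×380×(67.5 − 31.1) = 0
-38.93 c = -28729
c = -28729/-38.93 ≈ 737.9 J/(kg·°C)

c ≈ 738 J/(kg·°C)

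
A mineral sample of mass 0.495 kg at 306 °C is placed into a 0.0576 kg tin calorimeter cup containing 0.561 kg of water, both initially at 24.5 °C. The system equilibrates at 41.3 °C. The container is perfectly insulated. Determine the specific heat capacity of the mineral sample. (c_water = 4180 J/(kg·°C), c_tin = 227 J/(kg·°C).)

Energy conservation, ΣQ = 0:
0.495×c×(41.3 − 306) + 0.561×4180×(41.3 − 24.5) + 0.0576×227×(41.3 − 24.5) = 0
-131.03 c = -39615
c = -39615/-131.03 ≈ 302.3 J/(kg·°C)

c ≈ 302 J/(kg·°C)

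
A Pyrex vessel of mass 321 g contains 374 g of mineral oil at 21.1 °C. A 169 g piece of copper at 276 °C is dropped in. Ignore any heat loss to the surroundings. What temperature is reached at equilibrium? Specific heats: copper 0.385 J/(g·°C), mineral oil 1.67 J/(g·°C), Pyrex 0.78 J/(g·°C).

T_f ≈ 38.7 °C

Energy conservation, ΣQ = 0:
169·0.385·(T − 276) + 374·1.67·(T − 21.1) + 321·0.78·(T − 21.1) = 0
65.06(T − 276) + 624.58(T − 21.1) + 250.38(T − 21.1) = 0
(65.06 + 624.58 + 250.38) T = 65.06·276 + 624.58·21.1 + 250.38·21.1
T ≈ 38.74 °C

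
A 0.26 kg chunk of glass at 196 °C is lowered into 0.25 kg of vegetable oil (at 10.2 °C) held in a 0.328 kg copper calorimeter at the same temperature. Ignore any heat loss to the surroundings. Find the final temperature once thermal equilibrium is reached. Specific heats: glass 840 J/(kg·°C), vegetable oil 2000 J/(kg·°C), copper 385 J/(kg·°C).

With ΣQ=0 the equilibrium temperature is the m·c-weighted mean:
T_f = (218.4·196 + 500·10.2 + 126.28·10.2) / (218.4 + 500 + 126.28)
    = 49194 / 844.68 ≈ 58.24 °C

T_f ≈ 58.2 °C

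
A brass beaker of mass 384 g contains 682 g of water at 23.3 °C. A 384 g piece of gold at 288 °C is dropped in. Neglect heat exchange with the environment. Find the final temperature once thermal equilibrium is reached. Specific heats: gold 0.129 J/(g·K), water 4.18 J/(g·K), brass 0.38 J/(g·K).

T_f ≈ 27.6 °C

Heat gained plus heat lost sum to zero:
384*0.129*(T − 288) + 682*4.18*(T − 23.3) + 384*0.38*(T − 23.3) = 0
3046.2 T = 84089
T = 84089/3046.2 ≈ 27.60 °C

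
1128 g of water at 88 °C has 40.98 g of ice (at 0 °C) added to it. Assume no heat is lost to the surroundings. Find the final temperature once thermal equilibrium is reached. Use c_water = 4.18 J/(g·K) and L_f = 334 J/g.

T_f ≈ 82.1 °C

Setting the total heat transfer to zero:
fusion: m_ice L_f = 40.98·334 = 13687; warm the meltwater: 171.3 T; water cools: 1128·4.18·(T − 88) = 4715(T − 88)
4886.3 T = 414924 − 13687 = 401236
T ≈ 82.11 °C. Since T > 0 °C, the all-ice-melts assumption holds.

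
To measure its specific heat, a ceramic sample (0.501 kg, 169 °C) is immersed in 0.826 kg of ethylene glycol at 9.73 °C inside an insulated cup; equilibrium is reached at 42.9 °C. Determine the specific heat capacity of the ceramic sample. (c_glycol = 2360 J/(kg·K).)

c ≈ 1020 J/(kg·K)

Heat lost by the ceramic sample = heat gained by the glycol:
0.501·c·(169 − 42.9) = 0.826·2360·(42.9 − 9.73)
63.18 c = 64660  ⇒  c ≈ 1023 J/(kg·K)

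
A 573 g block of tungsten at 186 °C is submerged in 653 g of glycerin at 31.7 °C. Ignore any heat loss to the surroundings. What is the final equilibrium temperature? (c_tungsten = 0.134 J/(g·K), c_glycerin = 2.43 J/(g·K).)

Let T be the final temperature. ΣQ_i = 0:
573·0.134·(T − 186) + 653·2.43·(T − 31.7) = 0
76.78(T − 186) + 1586.8(T − 31.7) = 0
1663.6 T = 64583
T ≈ 38.82 °C

T_f ≈ 38.8 °C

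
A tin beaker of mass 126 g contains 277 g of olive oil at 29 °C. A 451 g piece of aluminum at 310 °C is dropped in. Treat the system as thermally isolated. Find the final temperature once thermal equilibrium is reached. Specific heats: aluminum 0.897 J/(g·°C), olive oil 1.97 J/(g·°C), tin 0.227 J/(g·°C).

T_f is the heat-capacity-weighted average of the initial temperatures:
T_f = (404.55*310 + 545.69*29 + 28.6*29) / (404.55 + 545.69 + 28.6)
    = 142064 / 978.84 ≈ 145.14 °C

T_f ≈ 145.1 °C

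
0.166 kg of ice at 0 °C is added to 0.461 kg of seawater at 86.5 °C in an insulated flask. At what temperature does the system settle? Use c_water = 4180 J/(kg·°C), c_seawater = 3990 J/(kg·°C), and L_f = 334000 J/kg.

T_f ≈ 40.9 °C

Setting the total heat transfer to zero:
latent heat to melt: 0.166·334000 = 55444
  meltwater 0→T: 0.166·4180·T = 693.88 T
  seawater cools: 0.461·3990·(T − 86.5) = 1839.4(T − 86.5)
2533.3 T = 159107 − 55444 = 103663
T ≈ 40.92 °C — above 0 °C, consistent with complete melting.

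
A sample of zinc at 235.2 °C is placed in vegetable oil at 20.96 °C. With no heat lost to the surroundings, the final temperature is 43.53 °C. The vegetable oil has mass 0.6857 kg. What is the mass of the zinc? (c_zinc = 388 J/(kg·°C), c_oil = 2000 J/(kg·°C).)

m ≈ 0.416 kg

Net heat exchanged in the isolated system is zero:
m·388·(43.53 − 235.2) + 0.6857·2000·(43.53 − 20.96) = 0
-74368 m = -30952
m = -30952/-74368 ≈ 0.4162 kg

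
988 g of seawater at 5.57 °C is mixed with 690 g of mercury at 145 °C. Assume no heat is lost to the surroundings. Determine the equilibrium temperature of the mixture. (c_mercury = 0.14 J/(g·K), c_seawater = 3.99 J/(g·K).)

T_f is the heat-capacity-weighted average of the initial temperatures:
T_f = (96.6×145 + 3942.1×5.57) / (96.6 + 3942.1)
    = 35965 / 4038.7 ≈ 8.90 °C

T_f ≈ 8.9 °C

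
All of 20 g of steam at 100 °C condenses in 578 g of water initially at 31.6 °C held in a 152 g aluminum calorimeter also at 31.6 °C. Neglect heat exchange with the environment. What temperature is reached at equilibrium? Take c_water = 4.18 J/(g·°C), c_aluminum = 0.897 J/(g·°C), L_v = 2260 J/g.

T_f ≈ 50.9 °C

Taking heat into each body as positive, Σ m c ΔT = 0:
condense steam: −20·2260 = −45200; condensate cools 100→T: 20·4.18·(T − 100) = 83.6(T − 100); original water: 2416(T − 31.6); cup: 136.34(T − 31.6)
2636 T = 45200 + 8360 + 80655 = 134215
T ≈ 50.92 °C (< 100 °C, so full condensation is consistent).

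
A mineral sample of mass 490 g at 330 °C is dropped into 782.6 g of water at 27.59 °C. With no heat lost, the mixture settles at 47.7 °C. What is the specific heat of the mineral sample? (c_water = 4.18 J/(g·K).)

c ≈ 0.476 J/(g·K)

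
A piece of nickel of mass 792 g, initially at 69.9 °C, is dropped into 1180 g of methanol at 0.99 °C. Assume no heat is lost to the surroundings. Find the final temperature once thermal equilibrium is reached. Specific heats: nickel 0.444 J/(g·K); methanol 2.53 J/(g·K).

T_f is the heat-capacity-weighted average of the initial temperatures:
T_f = (351.65·69.9 + 2985.4·0.99) / (351.65 + 2985.4)
    = 27536 / 3337 ≈ 8.25 °C

T_f ≈ 8.3 °C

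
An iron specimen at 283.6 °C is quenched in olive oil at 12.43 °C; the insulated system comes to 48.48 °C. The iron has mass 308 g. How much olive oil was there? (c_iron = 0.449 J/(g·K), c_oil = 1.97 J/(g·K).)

Setting the total heat transfer to zero:
308·0.449·(48.48 − 283.6) + m·1.97·(48.48 − 12.43) = 0
71.02 m = 32515
m = 32515/71.02 ≈ 457.8 g

m ≈ 458 g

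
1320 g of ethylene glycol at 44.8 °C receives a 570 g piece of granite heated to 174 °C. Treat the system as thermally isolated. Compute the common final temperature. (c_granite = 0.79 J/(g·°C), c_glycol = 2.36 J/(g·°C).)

T_f = Σ m_i c_i T_i / Σ m_i c_i:
T_f = (450.3×174 + 3115.2×44.8) / (450.3 + 3115.2)
    = 217913 / 3565.5 ≈ 61.12 °C

T_f ≈ 61.1 °C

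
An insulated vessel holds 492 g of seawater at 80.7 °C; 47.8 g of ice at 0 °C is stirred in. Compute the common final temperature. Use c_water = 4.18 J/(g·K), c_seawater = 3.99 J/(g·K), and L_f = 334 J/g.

T_f ≈ 65.9 °C

Let T be the final temperature. ΣQ_i = 0:
latent heat to melt: 47.8×334 = 15965; warm the meltwater: 199.8 T; seawater cools: 492×3.99×(T − 80.7) = 1963.1(T − 80.7)
2162.9 T = 158421 − 15965 = 142455
T ≈ 65.86 °C (positive, so assuming full melt was valid).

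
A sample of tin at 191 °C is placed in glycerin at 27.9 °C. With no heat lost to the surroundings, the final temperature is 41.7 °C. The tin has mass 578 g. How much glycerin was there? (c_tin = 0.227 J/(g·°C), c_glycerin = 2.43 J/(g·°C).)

m ≈ 584 g

Heat lost by the tin = heat gained by the glycerin:
578×0.227×(191 − 41.7) = m×2.43×(41.7 − 27.9)
33.53 m = 19589  ⇒  m ≈ 584.2 g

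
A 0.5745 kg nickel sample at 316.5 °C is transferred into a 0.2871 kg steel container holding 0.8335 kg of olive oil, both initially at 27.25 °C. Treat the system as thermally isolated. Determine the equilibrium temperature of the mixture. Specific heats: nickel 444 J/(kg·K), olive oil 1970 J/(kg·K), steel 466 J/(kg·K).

Heat gained plus heat lost sum to zero:
0.5745*444*(T − 316.5) + 0.8335*1970*(T − 27.25) + 0.2871*466*(T − 27.25) = 0
255.08(T − 316.5) + 1642(T − 27.25) + 133.79(T − 27.25) = 0
2030.9 T = 129122
T = 129122/2030.9 ≈ 63.58 °C

T_f ≈ 63.6 °C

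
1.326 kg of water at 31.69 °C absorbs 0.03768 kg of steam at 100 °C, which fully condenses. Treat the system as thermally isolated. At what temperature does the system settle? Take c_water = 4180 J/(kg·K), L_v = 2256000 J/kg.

Let T be the final temperature. ΣQ_i = 0:
condense steam: −0.03768×2256000 = −85006
  condensed water 100 °C→T: 157.5(T − 100)
  original water: 5542.7(T − 31.69)
5700.2 T = 85006 + 15750 + 175648 = 276404
T ≈ 48.49 °C (< 100 °C, so full condensation is consistent).

T_f ≈ 48.5 °C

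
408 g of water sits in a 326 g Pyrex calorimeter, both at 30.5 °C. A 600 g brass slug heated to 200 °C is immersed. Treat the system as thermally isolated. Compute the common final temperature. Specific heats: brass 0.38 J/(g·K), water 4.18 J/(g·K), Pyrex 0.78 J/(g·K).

Conservation of energy gives ΣQ = 0:
600·0.38·(T − 200) + 408·4.18·(T − 30.5) + 326·0.78·(T − 30.5) = 0
2187.7 T = 105371
T ≈ 48.16 °C

T_f ≈ 48.2 °C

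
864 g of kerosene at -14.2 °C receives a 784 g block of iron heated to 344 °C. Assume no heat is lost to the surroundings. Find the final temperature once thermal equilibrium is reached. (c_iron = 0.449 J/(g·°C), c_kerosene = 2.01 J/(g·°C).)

Set heat shed by the hot body equal to heat absorbed by the cold body:
784·0.449·(344 − T) = 864·2.01·(T − (-14.2))
352.02(344 − T) = 1736.6(T − (-14.2))
2088.7 T = 96433  ⇒  T ≈ 46.17 °C

T_f ≈ 46.2 °C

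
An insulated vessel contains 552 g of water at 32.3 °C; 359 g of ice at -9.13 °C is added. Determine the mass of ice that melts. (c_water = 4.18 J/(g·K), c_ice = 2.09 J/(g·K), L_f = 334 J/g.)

m_melted ≈ 203 g

Cooling the water to 0 °C releases 552×4.18×32.3 = 74528 J.
Warming the ice to 0 °C takes 359×2.09×9.13 = 6850.3 J, leaving 67677 J for melting.
Melting all 359 g of ice would need 359×334 = 119906 J.
Since 67677 < 119906 J, not all the ice melts; equilibrium is at 0 °C.
m_melted×334 = 67677  ⇒  m_melted ≈ 202.6 g.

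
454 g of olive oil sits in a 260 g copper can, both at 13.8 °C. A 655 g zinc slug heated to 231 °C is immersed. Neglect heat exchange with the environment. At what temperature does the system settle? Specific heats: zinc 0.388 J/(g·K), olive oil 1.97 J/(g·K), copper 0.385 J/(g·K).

T_f ≈ 58.0 °C

T_f = Σ m_i c_i T_i / Σ m_i c_i:
T_f = (254.14*231 + 894.38*13.8 + 100.1*13.8) / (254.14 + 894.38 + 100.1)
    = 72430 / 1248.6 ≈ 58.01 °C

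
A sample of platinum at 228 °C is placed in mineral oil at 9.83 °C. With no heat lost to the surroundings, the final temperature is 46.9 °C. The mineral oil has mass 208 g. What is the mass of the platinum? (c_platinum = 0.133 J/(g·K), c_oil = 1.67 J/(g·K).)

m ≈ 535 g

Heat lost by the platinum = heat gained by the oil:
m×0.133×(228 − 46.9) = 208×1.67×(46.9 − 9.83)
24.09 m = 12877  ⇒  m ≈ 534.6 g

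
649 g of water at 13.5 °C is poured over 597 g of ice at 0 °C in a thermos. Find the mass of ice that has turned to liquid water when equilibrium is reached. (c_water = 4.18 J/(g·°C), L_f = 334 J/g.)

m_melted ≈ 110 g

Heat available from the water dropping to 0 °C: 649·4.18·13.5 = 36623 J.
Fully melting the ice requires m_ice L_f = 597·334 = 199398 J.
36623 J < 199398 J, so only part of the ice melts and the system sits at 0 °C.
m_melted·334 = 36623  ⇒  m_melted ≈ 109.6 g.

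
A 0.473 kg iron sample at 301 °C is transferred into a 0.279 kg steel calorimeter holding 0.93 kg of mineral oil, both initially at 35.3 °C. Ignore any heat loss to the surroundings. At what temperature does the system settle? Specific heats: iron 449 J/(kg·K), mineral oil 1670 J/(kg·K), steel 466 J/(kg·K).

T_f ≈ 65.1 °C

Net heat exchanged in the isolated system is zero:
0.473*449*(T − 301) + 0.93*1670*(T − 35.3) + 0.279*466*(T − 35.3) = 0
212.38(T − 301) + 1553.1(T − 35.3) + 130.01(T − 35.3) = 0
(212.38 + 1553.1 + 130.01) T = 212.38*301 + 1553.1*35.3 + 130.01*35.3
T ≈ 65.07 °C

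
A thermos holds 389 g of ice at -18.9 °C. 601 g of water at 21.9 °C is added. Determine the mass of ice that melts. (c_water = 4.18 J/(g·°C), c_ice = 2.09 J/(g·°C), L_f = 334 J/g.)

m_melted ≈ 119 g

Cooling the water to 0 °C releases 601×4.18×21.9 = 55017 J.
Warming the ice to 0 °C takes 389×2.09×18.9 = 15366 J, leaving 39651 J for melting.
Melting all 389 g of ice would need 389×334 = 129926 J.
39651 J < 129926 J, so only part of the ice melts and the system sits at 0 °C.
m_melt = 39651 / L_f = 118.7 g.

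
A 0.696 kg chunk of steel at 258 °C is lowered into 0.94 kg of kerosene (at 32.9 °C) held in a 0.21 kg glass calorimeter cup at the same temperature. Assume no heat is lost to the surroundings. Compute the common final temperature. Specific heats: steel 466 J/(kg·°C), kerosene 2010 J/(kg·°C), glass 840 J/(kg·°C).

Taking heat into each body as positive, Σ m c ΔT = 0:
0.696*466*(T − 258) + 0.94*2010*(T − 32.9) + 0.21*840*(T − 32.9) = 0
324.34(T − 258) + 1889.4(T − 32.9) + 176.4(T − 32.9) = 0
2390.1 T = 151644
T = 151644/2390.1 ≈ 63.45 °C

T_f ≈ 63.4 °C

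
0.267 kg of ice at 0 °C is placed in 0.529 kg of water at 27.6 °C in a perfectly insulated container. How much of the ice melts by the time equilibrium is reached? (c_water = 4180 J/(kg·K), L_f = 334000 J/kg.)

Heat available from the water dropping to 0 °C: 0.529·4180·27.6 = 61030 J.
To melt every bit of ice: 0.267·334000 = 89178 J.
That's not enough to melt it all — equilibrium is at 0 °C with ice remaining.
m_melt = 61030 / L_f = 0.1827 kg.

m_melted ≈ 0.183 kg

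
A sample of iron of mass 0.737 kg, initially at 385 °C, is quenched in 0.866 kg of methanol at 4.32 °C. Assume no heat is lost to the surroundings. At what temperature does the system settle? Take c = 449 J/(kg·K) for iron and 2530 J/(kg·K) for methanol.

Heat lost by the iron equals heat gained by the methanol:
0.737·449·(385 − T) = 0.866·2530·(T − 4.32)
330.91(385 − T) = 2191(T − 4.32)
2521.9 T = 136867  ⇒  T ≈ 54.27 °C

T_f ≈ 54.3 °C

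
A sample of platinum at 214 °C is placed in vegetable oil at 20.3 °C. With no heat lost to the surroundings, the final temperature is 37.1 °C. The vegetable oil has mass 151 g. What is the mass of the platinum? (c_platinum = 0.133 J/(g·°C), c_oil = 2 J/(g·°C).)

Heat gained plus heat lost sum to zero:
m·0.133·(37.1 − 214) + 151·2·(37.1 − 20.3) = 0
-23.53 m = -5073.6
m = -5073.6/-23.53 ≈ 215.6 g

m ≈ 216 g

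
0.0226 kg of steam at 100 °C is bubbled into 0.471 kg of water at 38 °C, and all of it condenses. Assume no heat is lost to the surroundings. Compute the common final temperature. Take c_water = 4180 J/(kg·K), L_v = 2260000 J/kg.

T_f ≈ 65.6 °C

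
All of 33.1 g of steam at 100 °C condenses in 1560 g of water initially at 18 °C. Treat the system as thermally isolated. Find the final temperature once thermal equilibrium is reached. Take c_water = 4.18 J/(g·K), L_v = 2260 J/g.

T_f ≈ 30.9 °C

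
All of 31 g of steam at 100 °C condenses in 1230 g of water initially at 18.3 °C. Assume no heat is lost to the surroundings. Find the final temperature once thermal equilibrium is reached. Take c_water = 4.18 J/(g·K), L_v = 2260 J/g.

T_f ≈ 33.6 °C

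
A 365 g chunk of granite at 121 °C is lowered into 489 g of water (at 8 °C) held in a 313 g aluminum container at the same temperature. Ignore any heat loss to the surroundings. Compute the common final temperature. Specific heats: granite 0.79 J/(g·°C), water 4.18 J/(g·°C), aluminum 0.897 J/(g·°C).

T_f ≈ 20.5 °C

Setting the total heat transfer to zero:
365·0.79·(T − 121) + 489·4.18·(T − 8) + 313·0.897·(T − 8) = 0
288.35(T − 121) + 2044(T − 8) + 280.76(T − 8) = 0
(288.35 + 2044 + 280.76) T = 288.35·121 + 2044·8 + 280.76·8
T = 53489/2613.1 ≈ 20.47 °C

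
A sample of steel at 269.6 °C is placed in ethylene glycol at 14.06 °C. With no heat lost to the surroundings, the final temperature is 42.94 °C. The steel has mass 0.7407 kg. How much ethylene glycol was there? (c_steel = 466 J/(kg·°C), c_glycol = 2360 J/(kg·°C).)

m ≈ 1.15 kg

Heat lost by the steel = heat gained by the glycol:
0.7407·466·(269.6 − 42.94) = m·2360·(42.94 − 14.06)
68157 m = 78235  ⇒  m ≈ 1.148 kg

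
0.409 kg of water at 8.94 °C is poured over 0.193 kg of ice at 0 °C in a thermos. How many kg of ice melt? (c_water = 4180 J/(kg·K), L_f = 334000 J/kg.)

m_melted ≈ 0.0458 kg

Cooling the water to 0 °C releases 0.409×4180×8.94 = 15284 J.
Fully melting the ice requires m_ice L_f = 0.193×334000 = 64462 J.
That's not enough to melt it all — equilibrium is at 0 °C with ice remaining.
m_melt = 15284 / L_f = 0.04576 kg.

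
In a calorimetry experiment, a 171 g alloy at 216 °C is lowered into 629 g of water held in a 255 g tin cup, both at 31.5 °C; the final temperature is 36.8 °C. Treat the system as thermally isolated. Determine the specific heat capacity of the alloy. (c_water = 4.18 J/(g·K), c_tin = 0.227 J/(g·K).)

Conservation of energy gives ΣQ = 0:
171×c×(36.8 − 216) + 629×4.18×(36.8 − 31.5) + 255×0.227×(36.8 − 31.5) = 0
-30643 c = -14242
c = -14242/-30643 ≈ 0.4648 J/(g·K)

c ≈ 0.465 J/(g·K)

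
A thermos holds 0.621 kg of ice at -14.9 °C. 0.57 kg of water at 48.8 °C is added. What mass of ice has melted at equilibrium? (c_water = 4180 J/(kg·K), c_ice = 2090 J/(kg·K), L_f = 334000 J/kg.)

m_melted ≈ 0.29 kg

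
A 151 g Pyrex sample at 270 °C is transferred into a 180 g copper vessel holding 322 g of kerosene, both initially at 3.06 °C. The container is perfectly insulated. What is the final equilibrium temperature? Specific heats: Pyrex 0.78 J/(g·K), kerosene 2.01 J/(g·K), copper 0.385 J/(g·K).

Let T be the final temperature. ΣQ_i = 0:
151×0.78×(T − 270) + 322×2.01×(T − 3.06) + 180×0.385×(T − 3.06) = 0
117.78(T − 270) + 647.22(T − 3.06) + 69.3(T − 3.06) = 0
(117.78 + 647.22 + 69.3) T = 117.78×270 + 647.22×3.06 + 69.3×3.06
T ≈ 40.74 °C

T_f ≈ 40.7 °C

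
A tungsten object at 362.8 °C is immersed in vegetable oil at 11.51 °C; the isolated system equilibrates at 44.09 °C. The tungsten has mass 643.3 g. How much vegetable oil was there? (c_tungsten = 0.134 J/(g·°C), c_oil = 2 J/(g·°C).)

Heat lost by the tungsten = heat gained by the oil:
643.3·0.134·(362.8 − 44.09) = m·2·(44.09 − 11.51)
65.16 m = 27474  ⇒  m ≈ 421.6 g

m ≈ 422 g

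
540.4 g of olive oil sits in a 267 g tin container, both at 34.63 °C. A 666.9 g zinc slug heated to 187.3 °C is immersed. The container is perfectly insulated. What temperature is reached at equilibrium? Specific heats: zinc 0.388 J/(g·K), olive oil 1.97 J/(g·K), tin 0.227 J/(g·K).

T_f ≈ 63.2 °C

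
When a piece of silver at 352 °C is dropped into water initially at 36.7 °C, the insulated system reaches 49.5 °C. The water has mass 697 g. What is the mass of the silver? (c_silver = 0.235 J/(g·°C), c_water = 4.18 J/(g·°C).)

Energy conservation, ΣQ = 0:
m·0.235·(49.5 − 352) + 697·4.18·(49.5 − 36.7) = 0
-71.09 m = -37292
m = -37292/-71.09 ≈ 524.6 g

m ≈ 525 g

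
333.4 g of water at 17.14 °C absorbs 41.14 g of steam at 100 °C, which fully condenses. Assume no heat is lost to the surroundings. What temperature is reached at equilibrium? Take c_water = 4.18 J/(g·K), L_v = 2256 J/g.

T_f ≈ 85.5 °C

Net heat exchanged in the isolated system is zero:
latent heat released on condensation: 41.14·2256 = 92812; condensate cools 100→T: 41.14·4.18·(T − 100) = 171.97(T − 100); water warms: 333.4·4.18·(T − 17.14) = 1393.6(T − 17.14)
1565.6 T = 92812 + 17197 + 23887 = 133895
T ≈ 85.52 °C (< 100 °C, so full condensation is consistent).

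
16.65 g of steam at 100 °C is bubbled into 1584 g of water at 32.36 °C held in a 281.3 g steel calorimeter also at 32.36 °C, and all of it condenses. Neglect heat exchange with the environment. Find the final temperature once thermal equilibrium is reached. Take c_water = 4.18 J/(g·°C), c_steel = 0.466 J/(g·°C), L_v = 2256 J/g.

T_f ≈ 38.6 °C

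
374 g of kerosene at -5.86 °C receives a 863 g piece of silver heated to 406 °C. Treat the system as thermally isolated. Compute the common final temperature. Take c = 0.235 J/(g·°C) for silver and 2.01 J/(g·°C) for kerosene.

T_f ≈ 81.6 °C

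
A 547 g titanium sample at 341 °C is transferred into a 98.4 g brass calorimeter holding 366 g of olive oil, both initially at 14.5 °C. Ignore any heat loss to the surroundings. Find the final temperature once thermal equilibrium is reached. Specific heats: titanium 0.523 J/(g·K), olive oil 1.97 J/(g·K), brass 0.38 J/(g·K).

Taking heat into each body as positive, Σ m c ΔT = 0:
547×0.523×(T − 341) + 366×1.97×(T − 14.5) + 98.4×0.38×(T − 14.5) = 0
286.08(T − 341) + 721.02(T − 14.5) + 37.39(T − 14.5) = 0
1044.5 T = 108551
T = 108551 / 1044.5 = 104 °C

T_f ≈ 103.9 °C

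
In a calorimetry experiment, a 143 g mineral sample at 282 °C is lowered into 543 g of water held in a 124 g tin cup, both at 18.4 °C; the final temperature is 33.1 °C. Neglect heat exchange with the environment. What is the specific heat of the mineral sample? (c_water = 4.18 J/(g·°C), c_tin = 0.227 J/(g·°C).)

c ≈ 0.949 J/(g·°C)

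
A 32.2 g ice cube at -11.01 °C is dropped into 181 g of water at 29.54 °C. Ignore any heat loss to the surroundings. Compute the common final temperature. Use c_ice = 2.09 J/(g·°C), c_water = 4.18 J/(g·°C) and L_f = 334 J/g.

Heat gained plus heat lost sum to zero:
warm ice to 0 °C: 32.2·2.09·(0 − (-11.01)) = 740.95; melt ice: 32.2·334 = 10755; meltwater 0→T: 32.2·4.18·T = 134.6 T; water cools: 181·4.18·(T − 29.54) = 756.58(T − 29.54)
891.18 T = 22349 − 11496 = 10854
T ≈ 12.18 °C. Since T > 0 °C, the all-ice-melts assumption holds.

T_f ≈ 12.2 °C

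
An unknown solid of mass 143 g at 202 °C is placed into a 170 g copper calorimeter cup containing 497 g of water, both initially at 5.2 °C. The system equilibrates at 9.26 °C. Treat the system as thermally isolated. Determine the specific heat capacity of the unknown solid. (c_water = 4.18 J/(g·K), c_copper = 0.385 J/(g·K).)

Net heat exchanged in the isolated system is zero:
143×c×(9.26 − 202) + 497×4.18×(9.26 − 5.2) + 170×0.385×(9.26 − 5.2) = 0
-27562 c = -8700.2
c = -8700.2/-27562 ≈ 0.3157 J/(g·K)

c ≈ 0.316 J/(g·K)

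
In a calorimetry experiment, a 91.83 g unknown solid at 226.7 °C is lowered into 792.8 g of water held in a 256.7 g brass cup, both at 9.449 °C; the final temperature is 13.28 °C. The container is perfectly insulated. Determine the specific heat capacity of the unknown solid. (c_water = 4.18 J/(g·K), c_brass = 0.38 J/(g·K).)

c ≈ 0.667 J/(g·K)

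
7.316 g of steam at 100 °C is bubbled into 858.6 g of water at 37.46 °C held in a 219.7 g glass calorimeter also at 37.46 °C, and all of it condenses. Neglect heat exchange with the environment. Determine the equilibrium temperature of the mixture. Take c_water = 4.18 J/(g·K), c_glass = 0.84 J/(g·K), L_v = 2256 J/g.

T_f ≈ 42.3 °C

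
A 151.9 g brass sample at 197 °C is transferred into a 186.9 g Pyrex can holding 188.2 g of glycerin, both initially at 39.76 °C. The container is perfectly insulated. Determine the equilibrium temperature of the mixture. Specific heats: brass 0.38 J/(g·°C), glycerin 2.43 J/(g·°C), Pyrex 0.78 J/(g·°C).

T_f ≈ 53.5 °C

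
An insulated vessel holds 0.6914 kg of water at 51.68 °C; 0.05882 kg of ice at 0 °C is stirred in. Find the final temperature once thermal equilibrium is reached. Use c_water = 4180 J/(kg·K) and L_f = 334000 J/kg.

T_f ≈ 41.4 °C

Heat gained plus heat lost sum to zero:
melt ice: 0.05882×334000 = 19646; warm the meltwater: 245.87 T; water cools: 0.6914×4180×(T − 51.68) = 2890.1(T − 51.68)
3135.9 T = 149358 − 19646 = 129712
T ≈ 41.36 °C — above 0 °C, consistent with complete melting.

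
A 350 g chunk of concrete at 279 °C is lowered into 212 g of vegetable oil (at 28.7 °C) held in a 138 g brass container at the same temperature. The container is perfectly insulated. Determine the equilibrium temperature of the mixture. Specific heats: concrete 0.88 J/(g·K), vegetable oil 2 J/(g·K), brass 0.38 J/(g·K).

T_f ≈ 127.0 °C

Conservation of energy gives ΣQ = 0:
350*0.88*(T − 279) + 212*2*(T − 28.7) + 138*0.38*(T − 28.7) = 0
784.44 T = 99606
T ≈ 126.98 °C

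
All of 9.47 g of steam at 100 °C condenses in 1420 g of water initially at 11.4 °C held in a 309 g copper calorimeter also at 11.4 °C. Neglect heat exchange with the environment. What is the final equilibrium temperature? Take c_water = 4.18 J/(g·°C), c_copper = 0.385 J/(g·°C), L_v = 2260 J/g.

Heat gained plus heat lost sum to zero:
condense steam: −9.47×2260 = −21402; condensate cools 100→T: 9.47×4.18×(T − 100) = 39.58(T − 100); original water: 5935.6(T − 11.4); copper cup: 309×0.385×(T − 11.4) = 118.97(T − 11.4)
6094.1 T = 21402 + 3958.5 + 69022 = 94383
T ≈ 15.49 °C — below 100 °C, confirming all the steam condensed.

T_f ≈ 15.5 °C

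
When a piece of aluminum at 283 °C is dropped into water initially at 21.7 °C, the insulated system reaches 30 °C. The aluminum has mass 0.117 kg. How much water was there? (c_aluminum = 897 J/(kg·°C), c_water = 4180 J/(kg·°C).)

m ≈ 0.765 kg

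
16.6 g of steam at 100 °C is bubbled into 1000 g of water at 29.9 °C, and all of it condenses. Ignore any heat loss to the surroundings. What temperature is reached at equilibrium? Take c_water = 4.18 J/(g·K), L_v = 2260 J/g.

T_f ≈ 39.9 °C

Taking heat into each body as positive, Σ m c ΔT = 0:
condense steam: −16.6×2260 = −37516; condensed water 100 °C→T: 69.39(T − 100); original water: 4180(T − 29.9)
4249.4 T = 37516 + 6938.8 + 124982 = 169437
T ≈ 39.87 °C (< 100 °C, so full condensation is consistent).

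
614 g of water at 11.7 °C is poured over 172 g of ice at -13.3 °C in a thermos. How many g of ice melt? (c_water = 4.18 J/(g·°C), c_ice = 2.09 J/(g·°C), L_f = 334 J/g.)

Water can give up m c ΔT = 614·4.18·11.7 = 30028 J before reaching 0 °C.
Of that, 172·2.09·13.3 = 4781.1 J goes to bring the ice to 0 °C, leaving 25247 J.
Fully melting the ice requires m_ice L_f = 172·334 = 57448 J.
Since 25247 < 57448 J, not all the ice melts; equilibrium is at 0 °C.
m_melted·334 = 25247  ⇒  m_melted ≈ 75.59 g.

m_melted ≈ 75.6 g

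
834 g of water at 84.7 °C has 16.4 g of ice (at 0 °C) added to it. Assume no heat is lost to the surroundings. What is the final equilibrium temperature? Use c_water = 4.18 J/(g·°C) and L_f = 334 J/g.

Setting the total heat transfer to zero:
melt ice: 16.4×334 = 5477.6
  meltwater 0→T: 16.4×4.18×T = 68.55 T
  water cools: 834×4.18×(T − 84.7) = 3486.1(T − 84.7)
3554.7 T = 295274 − 5477.6 = 289797
T ≈ 81.53 °C. Since T > 0 °C, the all-ice-melts assumption holds.

T_f ≈ 81.5 °C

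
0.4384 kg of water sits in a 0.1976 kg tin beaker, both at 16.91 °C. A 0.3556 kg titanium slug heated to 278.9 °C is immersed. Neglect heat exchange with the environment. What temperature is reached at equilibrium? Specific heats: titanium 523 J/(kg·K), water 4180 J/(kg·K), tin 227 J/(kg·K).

Conservation of energy gives ΣQ = 0:
0.3556×523×(T − 278.9) + 0.4384×4180×(T − 16.91) + 0.1976×227×(T − 16.91) = 0
185.98(T − 278.9) + 1832.5(T − 16.91) + 44.86(T − 16.91) = 0
2063.3 T = 83616
T = 83616 / 2063.3 = 40.5 °C

T_f ≈ 40.5 °C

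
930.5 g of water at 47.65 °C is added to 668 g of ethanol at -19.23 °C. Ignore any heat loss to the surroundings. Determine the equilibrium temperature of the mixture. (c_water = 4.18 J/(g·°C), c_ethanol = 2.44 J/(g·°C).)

Heat lost by the water equals heat gained by the ethanol:
930.5·4.18·(47.65 − T) = 668·2.44·(T − (-19.23))
3889.5(47.65 − T) = 1629.9(T − (-19.23))
5519.4 T = 153991  ⇒  T ≈ 27.90 °C

T_f ≈ 27.9 °C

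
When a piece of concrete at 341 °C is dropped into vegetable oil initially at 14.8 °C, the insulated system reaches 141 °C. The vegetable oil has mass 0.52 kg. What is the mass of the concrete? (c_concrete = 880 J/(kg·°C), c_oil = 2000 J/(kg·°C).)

Conservation of energy gives ΣQ = 0:
m×880×(141 − 341) + 0.52×2000×(141 − 14.8) = 0
-176000 m = -131248
m = -131248/-176000 ≈ 0.7457 kg

m ≈ 0.746 kg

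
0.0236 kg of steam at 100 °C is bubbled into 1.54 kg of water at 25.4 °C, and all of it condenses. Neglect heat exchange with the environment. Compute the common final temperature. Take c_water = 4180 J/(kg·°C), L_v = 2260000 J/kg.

T_f ≈ 34.7 °C

Heat gained plus heat lost sum to zero:
steam→water at 100 °C releases m L_v = 0.0236×2260000 = 53336; condensed water 100 °C→T: 98.65(T − 100); original water: 6437.2(T − 25.4)
6535.8 T = 53336 + 9864.8 + 163505 = 226706
T ≈ 34.69 °C, under the boiling point, so the assumption holds.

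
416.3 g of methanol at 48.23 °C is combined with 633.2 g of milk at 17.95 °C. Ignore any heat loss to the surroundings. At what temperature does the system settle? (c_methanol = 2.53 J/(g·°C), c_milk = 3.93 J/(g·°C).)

Taking heat into each body as positive, Σ m c ΔT = 0:
416.3·2.53·(T − 48.23) + 633.2·3.93·(T − 17.95) = 0
(1053.2 + 2488.5) T = 1053.2·48.23 + 2488.5·17.95
T ≈ 26.95 °C

T_f ≈ 27.0 °C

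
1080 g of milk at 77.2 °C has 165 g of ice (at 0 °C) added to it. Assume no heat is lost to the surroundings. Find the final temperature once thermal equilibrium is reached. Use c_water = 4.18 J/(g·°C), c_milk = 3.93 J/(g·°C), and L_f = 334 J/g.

T_f ≈ 55.2 °C

Let T be the final temperature. ΣQ_i = 0:
fusion: m_ice L_f = 165×334 = 55110
  meltwater 0→T: 165×4.18×T = 689.7 T
  milk: 4244.4(T − 77.2)
4934.1 T = 327668 − 55110 = 272558
T ≈ 55.24 °C. Since T > 0 °C, the all-ice-melts assumption holds.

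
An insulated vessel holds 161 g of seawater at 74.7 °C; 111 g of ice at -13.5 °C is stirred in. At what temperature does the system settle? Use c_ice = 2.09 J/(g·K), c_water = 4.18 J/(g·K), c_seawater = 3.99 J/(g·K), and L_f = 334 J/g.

T_f ≈ 7.0 °C

Energy conservation, ΣQ = 0:
ice -13.5→0 °C: 111·2.09·13.5 = 3131.9
  latent heat to melt: 111·334 = 37074
  meltwater 0→T: 111·4.18·T = 463.98 T
  seawater cools: 161·3.99·(T − 74.7) = 642.39(T − 74.7)
1106.4 T = 47987 − 40206 = 7780.7
T ≈ 7.03 °C — above 0 °C, consistent with complete melting.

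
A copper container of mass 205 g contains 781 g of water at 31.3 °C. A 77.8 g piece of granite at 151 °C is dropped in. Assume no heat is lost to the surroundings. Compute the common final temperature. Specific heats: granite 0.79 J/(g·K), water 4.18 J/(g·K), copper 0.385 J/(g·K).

Setting the total heat transfer to zero:
77.8·0.79·(T − 151) + 781·4.18·(T − 31.3) + 205·0.385·(T − 31.3) = 0
61.46(T − 151) + 3264.6(T − 31.3) + 78.92(T − 31.3) = 0
(61.46 + 3264.6 + 78.92) T = 61.46·151 + 3264.6·31.3 + 78.92·31.3
T = 113932/3405 ≈ 33.46 °C

T_f ≈ 33.5 °C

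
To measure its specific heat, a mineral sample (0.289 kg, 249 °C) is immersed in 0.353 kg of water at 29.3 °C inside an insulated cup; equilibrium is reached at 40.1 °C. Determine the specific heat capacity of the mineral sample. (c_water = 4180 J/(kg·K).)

Heat gained plus heat lost sum to zero:
0.289×c×(40.1 − 249) + 0.353×4180×(40.1 − 29.3) = 0
-60.37 c = -15936
c = -15936/-60.37 ≈ 264 J/(kg·K)

c ≈ 264 J/(kg·K)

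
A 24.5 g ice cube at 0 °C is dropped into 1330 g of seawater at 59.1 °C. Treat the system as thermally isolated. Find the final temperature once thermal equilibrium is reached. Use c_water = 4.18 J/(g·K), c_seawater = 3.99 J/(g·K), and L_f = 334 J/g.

Setting the total heat transfer to zero:
latent heat to melt: 24.5·334 = 8183
  warm the meltwater: 102.41 T
  seawater: 5306.7(T − 59.1)
5409.1 T = 313626 − 8183 = 305443
T ≈ 56.47 °C — above 0 °C, consistent with complete melting.

T_f ≈ 56.5 °C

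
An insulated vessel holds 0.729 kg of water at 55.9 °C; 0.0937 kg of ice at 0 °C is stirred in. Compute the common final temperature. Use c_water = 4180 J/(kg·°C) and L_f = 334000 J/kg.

Let T be the final temperature. ΣQ_i = 0:
latent heat to melt: 0.0937·334000 = 31296
  warm the meltwater: 391.67 T
  water: 3047.2(T − 55.9)
3438.9 T = 170340 − 31296 = 139044
T ≈ 40.43 °C — above 0 °C, consistent with complete melting.

T_f ≈ 40.4 °C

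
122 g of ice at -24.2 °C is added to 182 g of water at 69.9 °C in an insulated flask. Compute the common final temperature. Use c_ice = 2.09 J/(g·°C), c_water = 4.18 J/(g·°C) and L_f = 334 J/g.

T_f ≈ 4.9 °C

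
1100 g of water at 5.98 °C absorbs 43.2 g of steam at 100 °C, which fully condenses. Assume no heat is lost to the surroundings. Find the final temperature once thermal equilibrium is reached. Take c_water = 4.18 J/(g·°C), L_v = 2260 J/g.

Conservation of energy gives ΣQ = 0:
steam→water at 100 °C releases m L_v = 43.2×2260 = 97632; condensed water 100 °C→T: 180.58(T − 100); original water: 4598(T − 5.98)
4778.6 T = 97632 + 18058 + 27496 = 143186
T ≈ 29.96 °C — below 100 °C, confirming all the steam condensed.

T_f ≈ 30.0 °C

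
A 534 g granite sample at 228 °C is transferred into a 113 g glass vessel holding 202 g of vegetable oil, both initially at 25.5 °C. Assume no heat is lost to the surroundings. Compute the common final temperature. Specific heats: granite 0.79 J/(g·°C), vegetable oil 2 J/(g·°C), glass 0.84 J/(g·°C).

Setting the total heat transfer to zero:
534·0.79·(T − 228) + 202·2·(T − 25.5) + 113·0.84·(T − 25.5) = 0
421.86(T − 228) + 404(T − 25.5) + 94.92(T − 25.5) = 0
920.78 T = 108907
T = 108907 / 920.78 = 118 °C

T_f ≈ 118.3 °C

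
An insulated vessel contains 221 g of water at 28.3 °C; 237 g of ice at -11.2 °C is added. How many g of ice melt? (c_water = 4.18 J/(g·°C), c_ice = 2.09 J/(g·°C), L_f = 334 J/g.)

m_melted ≈ 61.7 g

Cooling the water to 0 °C releases 221×4.18×28.3 = 26143 J.
Of that, 237×2.09×11.2 = 5547.7 J goes to bring the ice to 0 °C, leaving 20595 J.
Fully melting the ice requires m_ice L_f = 237×334 = 79158 J.
That's not enough to melt it all — equilibrium is at 0 °C with ice remaining.
Mass melted = 20595/334 ≈ 61.66 g.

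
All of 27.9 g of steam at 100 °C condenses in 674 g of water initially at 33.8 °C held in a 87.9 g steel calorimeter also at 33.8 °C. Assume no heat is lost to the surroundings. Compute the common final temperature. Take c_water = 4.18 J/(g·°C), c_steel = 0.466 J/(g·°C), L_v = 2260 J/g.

Let T be the final temperature. ΣQ_i = 0:
condense steam: −27.9·2260 = −63054
  condensed water 100 °C→T: 116.62(T − 100)
  original water: 2817.3(T − 33.8)
  cup: 40.96(T − 33.8)
2974.9 T = 63054 + 11662 + 96610 = 171326
T ≈ 57.59 °C — below 100 °C, confirming all the steam condensed.

T_f ≈ 57.6 °C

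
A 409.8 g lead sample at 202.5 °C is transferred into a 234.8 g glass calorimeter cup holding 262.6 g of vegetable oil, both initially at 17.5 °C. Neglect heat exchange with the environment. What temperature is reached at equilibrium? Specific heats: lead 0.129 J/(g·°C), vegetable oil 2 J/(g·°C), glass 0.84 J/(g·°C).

T_f ≈ 30.1 °C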